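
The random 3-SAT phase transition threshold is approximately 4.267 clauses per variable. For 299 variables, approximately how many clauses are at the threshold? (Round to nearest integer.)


The 3-SAT phase transition occurs at approximately 4.267 clauses per variable.
m = 4.267 * 299 = 1275.833.
Rounded to nearest integer: 1276.

1276


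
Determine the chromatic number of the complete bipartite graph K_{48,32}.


K_{48,32} is bipartite by definition: the two parts are independent sets, with every edge crossing between them.
Color all vertices in one part with color 1 and all vertices in the other part with color 2.
Since the graph has at least one edge, one color does not suffice.
Chromatic number = 2.

2


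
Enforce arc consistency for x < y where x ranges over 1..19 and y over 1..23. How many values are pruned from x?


For the constraint x < y, x needs a supporting value in y's domain.
x can be at most 22 (one less than y's maximum).
Valid x values from domain: 19 out of 19.
Pruned = 19 - 19 = 0.

0


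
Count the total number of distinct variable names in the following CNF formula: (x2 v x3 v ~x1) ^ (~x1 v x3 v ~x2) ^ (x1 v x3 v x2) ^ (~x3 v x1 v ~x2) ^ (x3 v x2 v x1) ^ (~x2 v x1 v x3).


Identify each distinct variable in the formula.
Variables found: x1, x2, x3.
Total distinct variables = 3.

3


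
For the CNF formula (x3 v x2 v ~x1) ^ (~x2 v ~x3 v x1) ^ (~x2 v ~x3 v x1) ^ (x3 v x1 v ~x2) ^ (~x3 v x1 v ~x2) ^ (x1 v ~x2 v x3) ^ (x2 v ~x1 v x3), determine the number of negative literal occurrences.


Scan each clause for negated literals.
Clause 1: 1 negative; Clause 2: 2 negative; Clause 3: 2 negative; Clause 4: 1 negative; Clause 5: 2 negative; Clause 6: 1 negative; Clause 7: 1 negative.
Total negative literal occurrences = 10.

10


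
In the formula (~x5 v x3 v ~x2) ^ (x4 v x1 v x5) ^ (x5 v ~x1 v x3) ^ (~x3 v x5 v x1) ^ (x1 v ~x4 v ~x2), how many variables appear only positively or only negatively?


A pure literal appears in only one polarity across all clauses.
Pure literals: x2 (negative only).
Count = 1.

1


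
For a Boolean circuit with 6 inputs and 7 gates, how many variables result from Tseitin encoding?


The Tseitin transformation introduces one auxiliary variable per gate.
Total variables = inputs + gates = 6 + 7 = 13.

13


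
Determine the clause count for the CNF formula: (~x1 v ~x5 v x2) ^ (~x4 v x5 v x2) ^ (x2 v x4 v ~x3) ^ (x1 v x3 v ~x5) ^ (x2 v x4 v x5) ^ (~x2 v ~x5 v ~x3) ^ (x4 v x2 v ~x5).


Each group enclosed in parentheses joined by ^ is one clause.
Counting the conjuncts: 7 clauses.

7


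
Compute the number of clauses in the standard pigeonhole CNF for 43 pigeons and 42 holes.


The PHP encoding has two parts:
1) At-least-one-hole clauses: 43 (one per pigeon, each with 42 literals).
2) At-most-one-pigeon-per-hole clauses: 42 holes * C(43,2) = 42 * 903 = 37926.
Total clauses = 43 + 37926 = 37969.

37969


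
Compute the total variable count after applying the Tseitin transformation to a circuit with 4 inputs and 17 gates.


The Tseitin transformation introduces one auxiliary variable per gate.
Total variables = inputs + gates = 4 + 17 = 21.

21


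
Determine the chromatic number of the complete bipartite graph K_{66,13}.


K_{66,13} is bipartite by definition: the two parts are independent sets, with every edge crossing between them.
Color all vertices in one part with color 1 and all vertices in the other part with color 2.
Since the graph has at least one edge, one color does not suffice.
Chromatic number = 2.

2


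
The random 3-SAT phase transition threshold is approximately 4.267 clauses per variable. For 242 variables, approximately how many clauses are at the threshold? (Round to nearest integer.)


The 3-SAT phase transition occurs at approximately 4.267 clauses per variable.
m = 4.267 * 242 = 1032.614.
Rounded to nearest integer: 1033.

1033


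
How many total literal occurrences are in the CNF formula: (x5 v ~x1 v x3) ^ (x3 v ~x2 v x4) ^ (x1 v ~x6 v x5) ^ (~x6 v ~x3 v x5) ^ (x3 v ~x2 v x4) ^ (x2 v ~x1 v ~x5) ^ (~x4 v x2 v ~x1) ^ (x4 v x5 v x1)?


Clause lengths: 3, 3, 3, 3, 3, 3, 3, 3.
Sum = 3 + 3 + 3 + 3 + 3 + 3 + 3 + 3 = 24.

24


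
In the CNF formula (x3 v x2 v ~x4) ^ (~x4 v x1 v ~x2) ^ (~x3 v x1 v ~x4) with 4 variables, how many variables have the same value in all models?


Find all satisfying assignments: 11 model(s).
Check which variables have the same value in every model.
No variable is fixed across all models.
Backbone size = 0.

0


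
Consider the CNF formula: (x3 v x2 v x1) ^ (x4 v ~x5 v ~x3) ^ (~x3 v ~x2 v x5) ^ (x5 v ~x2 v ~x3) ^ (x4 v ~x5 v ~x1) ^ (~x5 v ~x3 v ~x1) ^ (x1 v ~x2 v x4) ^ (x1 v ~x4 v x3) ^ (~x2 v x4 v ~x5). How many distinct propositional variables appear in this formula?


Identify each distinct variable in the formula.
Variables found: x1, x2, x3, x4, x5.
Total distinct variables = 5.

5


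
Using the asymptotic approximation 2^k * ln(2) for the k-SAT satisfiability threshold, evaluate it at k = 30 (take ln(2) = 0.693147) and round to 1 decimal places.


Using the asymptotic formula: threshold ~ 2^k * ln(2).
2^30 = 1073741824.
1073741824 * 0.693147 = 744260924.1.

744260924.1


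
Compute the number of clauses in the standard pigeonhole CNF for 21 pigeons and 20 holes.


The PHP encoding has two parts:
1) At-least-one-hole clauses: 21 (one per pigeon, each with 20 literals).
2) At-most-one-pigeon-per-hole clauses: 20 holes * C(21,2) = 20 * 210 = 4200.
Total clauses = 21 + 4200 = 4221.

4221


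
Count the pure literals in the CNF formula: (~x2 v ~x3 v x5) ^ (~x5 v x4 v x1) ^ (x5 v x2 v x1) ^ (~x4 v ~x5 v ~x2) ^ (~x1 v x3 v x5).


A pure literal appears in only one polarity across all clauses.
No pure literals found.
Count = 0.

0


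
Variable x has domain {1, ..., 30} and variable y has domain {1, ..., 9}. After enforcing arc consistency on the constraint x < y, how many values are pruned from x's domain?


For the constraint x < y, x needs a supporting value in y's domain.
x can be at most 8 (one less than y's maximum).
Valid x values from domain: 8 out of 30.
Pruned = 30 - 8 = 22.

22


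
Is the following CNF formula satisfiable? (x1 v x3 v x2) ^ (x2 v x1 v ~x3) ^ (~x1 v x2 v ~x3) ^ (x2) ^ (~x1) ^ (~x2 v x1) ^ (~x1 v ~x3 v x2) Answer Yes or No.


Check all 8 possible truth assignments.
Number of satisfying assignments found: 0.
The formula is unsatisfiable.

No


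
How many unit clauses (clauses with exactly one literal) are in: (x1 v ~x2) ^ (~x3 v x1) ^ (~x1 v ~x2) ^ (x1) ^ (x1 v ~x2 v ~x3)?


A unit clause contains exactly one literal.
Unit clauses found: (x1).
Count = 1.

1


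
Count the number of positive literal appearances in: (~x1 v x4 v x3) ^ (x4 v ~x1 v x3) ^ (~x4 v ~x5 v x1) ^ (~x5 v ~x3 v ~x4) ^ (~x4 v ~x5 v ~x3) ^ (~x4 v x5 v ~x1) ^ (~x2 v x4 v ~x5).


Scan each clause for unnegated literals.
Clause 1: 2 positive; Clause 2: 2 positive; Clause 3: 1 positive; Clause 4: 0 positive; Clause 5: 0 positive; Clause 6: 1 positive; Clause 7: 1 positive.
Total positive literal occurrences = 7.

7


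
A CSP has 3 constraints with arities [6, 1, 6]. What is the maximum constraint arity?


The arities are: 6, 1, 6.
Scan for the maximum value.
Maximum arity = 6.

6


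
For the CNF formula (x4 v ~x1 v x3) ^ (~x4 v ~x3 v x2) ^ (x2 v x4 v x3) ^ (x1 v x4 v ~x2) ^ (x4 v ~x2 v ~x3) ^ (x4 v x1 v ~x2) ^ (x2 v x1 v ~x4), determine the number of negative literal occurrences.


Scan each clause for negated literals.
Clause 1: 1 negative; Clause 2: 2 negative; Clause 3: 0 negative; Clause 4: 1 negative; Clause 5: 2 negative; Clause 6: 1 negative; Clause 7: 1 negative.
Total negative literal occurrences = 8.

8


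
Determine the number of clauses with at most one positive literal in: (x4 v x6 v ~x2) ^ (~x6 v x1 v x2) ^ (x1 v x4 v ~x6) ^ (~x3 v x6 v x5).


A Horn clause has at most one positive literal.
Clause 1: 2 positive lit(s) -> not Horn
Clause 2: 2 positive lit(s) -> not Horn
Clause 3: 2 positive lit(s) -> not Horn
Clause 4: 2 positive lit(s) -> not Horn
Total Horn clauses = 0.

0


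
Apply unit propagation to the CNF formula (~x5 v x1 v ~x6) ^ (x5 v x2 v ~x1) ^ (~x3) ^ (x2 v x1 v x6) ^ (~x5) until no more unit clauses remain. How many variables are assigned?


Unit propagation repeatedly assigns the literal in any unit clause, then simplifies.
Assignments in order: x3 = F, x5 = F.
No further unit clauses remain.
Total variables assigned = 2.

2


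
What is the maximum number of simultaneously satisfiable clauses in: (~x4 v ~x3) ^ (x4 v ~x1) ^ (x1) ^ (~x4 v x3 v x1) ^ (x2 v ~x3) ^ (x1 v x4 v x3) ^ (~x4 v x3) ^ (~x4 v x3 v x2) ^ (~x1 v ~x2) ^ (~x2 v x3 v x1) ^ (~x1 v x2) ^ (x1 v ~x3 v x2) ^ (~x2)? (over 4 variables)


Enumerate all 16 truth assignments.
For each, count how many of the 13 clauses are satisfied.
The formula is not fully satisfiable, so the maximum is below 13.
Maximum simultaneously satisfiable clauses = 11.

11


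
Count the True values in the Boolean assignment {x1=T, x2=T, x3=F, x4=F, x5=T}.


The weight is the number of variables assigned True.
True variables: x1, x2, x5.
Weight = 3.

3


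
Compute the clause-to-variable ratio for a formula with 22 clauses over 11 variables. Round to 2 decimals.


Clause-to-variable ratio = clauses / variables.
22 / 11 = 2.0.

2.0


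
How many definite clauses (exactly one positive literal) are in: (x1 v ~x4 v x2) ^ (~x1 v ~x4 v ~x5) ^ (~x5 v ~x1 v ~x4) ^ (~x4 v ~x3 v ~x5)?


A definite clause has exactly one positive literal.
Clause 1: 2 positive -> not definite
Clause 2: 0 positive -> not definite
Clause 3: 0 positive -> not definite
Clause 4: 0 positive -> not definite
Definite clause count = 0.

0


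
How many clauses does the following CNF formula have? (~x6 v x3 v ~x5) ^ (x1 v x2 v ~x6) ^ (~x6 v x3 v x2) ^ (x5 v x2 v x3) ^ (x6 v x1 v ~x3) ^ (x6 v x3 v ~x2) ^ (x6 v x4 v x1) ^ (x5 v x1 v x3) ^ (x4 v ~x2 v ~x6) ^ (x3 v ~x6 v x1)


Each group enclosed in parentheses joined by ^ is one clause.
Counting the conjuncts: 10 clauses.

10


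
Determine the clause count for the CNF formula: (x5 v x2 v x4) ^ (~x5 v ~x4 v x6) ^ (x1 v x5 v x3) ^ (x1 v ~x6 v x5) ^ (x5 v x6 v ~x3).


Each group enclosed in parentheses joined by ^ is one clause.
Counting the conjuncts: 5 clauses.

5


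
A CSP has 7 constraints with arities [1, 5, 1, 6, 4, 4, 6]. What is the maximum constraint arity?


The arities are: 1, 5, 1, 6, 4, 4, 6.
Scan for the maximum value.
Maximum arity = 6.

6


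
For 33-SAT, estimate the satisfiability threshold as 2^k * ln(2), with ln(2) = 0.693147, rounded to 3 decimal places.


Using the asymptotic formula: threshold ~ 2^k * ln(2).
2^33 = 8589934592.
8589934592 * 0.693147 = 5954087392.641.

5954087392.641


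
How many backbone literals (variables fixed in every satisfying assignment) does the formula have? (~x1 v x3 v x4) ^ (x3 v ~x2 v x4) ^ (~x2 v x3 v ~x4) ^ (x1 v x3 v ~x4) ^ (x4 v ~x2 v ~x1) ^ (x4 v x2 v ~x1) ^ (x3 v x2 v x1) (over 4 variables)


Find all satisfying assignments: 7 model(s).
Check which variables have the same value in every model.
No variable is fixed across all models.
Backbone size = 0.

0


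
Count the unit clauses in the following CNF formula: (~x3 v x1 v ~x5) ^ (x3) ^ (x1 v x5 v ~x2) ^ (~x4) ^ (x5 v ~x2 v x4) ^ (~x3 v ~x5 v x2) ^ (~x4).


A unit clause contains exactly one literal.
Unit clauses found: (x3), (~x4), (~x4).
Count = 3.

3


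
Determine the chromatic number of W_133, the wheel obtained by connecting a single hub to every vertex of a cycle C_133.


W_133 consists of the cycle C_133 together with a hub vertex adjacent to every cycle vertex.
The cycle C_133 needs 3 colors (odd cycle -> 3).
The hub is adjacent to every cycle vertex, so it must receive a new color distinct from all of them.
Chromatic number = 3 + 1 = 4.

4


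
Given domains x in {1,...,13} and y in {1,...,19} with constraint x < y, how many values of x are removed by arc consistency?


For the constraint x < y, x needs a supporting value in y's domain.
x can be at most 18 (one less than y's maximum).
Valid x values from domain: 13 out of 13.
Pruned = 13 - 13 = 0.

0


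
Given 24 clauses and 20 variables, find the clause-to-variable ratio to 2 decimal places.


Clause-to-variable ratio = clauses / variables.
24 / 20 = 1.2.

1.2


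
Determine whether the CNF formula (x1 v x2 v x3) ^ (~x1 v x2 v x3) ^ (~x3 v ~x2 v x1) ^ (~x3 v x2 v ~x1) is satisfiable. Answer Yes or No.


Check all 8 possible truth assignments.
Number of satisfying assignments found: 4.
The formula is satisfiable.

Yes


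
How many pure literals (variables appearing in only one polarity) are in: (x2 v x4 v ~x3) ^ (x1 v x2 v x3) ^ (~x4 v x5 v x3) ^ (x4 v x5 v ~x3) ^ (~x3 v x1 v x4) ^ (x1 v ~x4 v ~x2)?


A pure literal appears in only one polarity across all clauses.
Pure literals: x1 (positive only), x5 (positive only).
Count = 2.

2


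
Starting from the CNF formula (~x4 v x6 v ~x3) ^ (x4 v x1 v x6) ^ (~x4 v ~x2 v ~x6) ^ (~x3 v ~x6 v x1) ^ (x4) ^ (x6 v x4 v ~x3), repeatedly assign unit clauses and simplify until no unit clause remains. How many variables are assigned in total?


Unit propagation repeatedly assigns the literal in any unit clause, then simplifies.
Assignments in order: x4 = T.
No further unit clauses remain.
Total variables assigned = 1.

1


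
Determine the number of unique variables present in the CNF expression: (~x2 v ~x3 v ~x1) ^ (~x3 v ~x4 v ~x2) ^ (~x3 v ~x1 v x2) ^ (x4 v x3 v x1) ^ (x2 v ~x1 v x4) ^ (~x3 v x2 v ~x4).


Identify each distinct variable in the formula.
Variables found: x1, x2, x3, x4.
Total distinct variables = 4.

4


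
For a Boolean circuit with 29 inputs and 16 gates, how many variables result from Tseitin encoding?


The Tseitin transformation introduces one auxiliary variable per gate.
Total variables = inputs + gates = 29 + 16 = 45.

45


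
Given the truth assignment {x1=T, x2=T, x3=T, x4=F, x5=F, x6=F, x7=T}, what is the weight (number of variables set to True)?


The weight is the number of variables assigned True.
True variables: x1, x2, x3, x7.
Weight = 4.

4


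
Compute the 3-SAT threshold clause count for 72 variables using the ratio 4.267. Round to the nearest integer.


The 3-SAT phase transition occurs at approximately 4.267 clauses per variable.
m = 4.267 * 72 = 307.224.
Rounded to nearest integer: 307.

307


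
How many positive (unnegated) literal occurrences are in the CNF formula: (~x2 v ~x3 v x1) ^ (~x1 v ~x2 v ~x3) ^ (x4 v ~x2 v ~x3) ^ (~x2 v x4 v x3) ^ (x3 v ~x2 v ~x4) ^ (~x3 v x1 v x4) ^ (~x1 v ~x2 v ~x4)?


Scan each clause for unnegated literals.
Clause 1: 1 positive; Clause 2: 0 positive; Clause 3: 1 positive; Clause 4: 2 positive; Clause 5: 1 positive; Clause 6: 2 positive; Clause 7: 0 positive.
Total positive literal occurrences = 7.

7


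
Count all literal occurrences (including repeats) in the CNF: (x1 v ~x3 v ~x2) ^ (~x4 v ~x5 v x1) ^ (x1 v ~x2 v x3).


Clause lengths: 3, 3, 3.
Sum = 3 + 3 + 3 = 9.

9


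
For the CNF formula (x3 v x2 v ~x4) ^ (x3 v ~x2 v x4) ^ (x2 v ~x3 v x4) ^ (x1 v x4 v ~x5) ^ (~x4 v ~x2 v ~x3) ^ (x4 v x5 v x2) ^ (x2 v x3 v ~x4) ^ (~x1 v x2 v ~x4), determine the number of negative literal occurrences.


Scan each clause for negated literals.
Clause 1: 1 negative; Clause 2: 1 negative; Clause 3: 1 negative; Clause 4: 1 negative; Clause 5: 3 negative; Clause 6: 0 negative; Clause 7: 1 negative; Clause 8: 2 negative.
Total negative literal occurrences = 10.

10


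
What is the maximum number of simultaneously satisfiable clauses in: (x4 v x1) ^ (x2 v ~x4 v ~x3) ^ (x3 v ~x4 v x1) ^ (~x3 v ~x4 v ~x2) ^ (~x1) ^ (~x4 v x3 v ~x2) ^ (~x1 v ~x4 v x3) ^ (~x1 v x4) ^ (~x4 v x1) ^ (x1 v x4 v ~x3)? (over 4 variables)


Enumerate all 16 truth assignments.
For each, count how many of the 10 clauses are satisfied.
The formula is not fully satisfiable, so the maximum is below 10.
Maximum simultaneously satisfiable clauses = 9.

9


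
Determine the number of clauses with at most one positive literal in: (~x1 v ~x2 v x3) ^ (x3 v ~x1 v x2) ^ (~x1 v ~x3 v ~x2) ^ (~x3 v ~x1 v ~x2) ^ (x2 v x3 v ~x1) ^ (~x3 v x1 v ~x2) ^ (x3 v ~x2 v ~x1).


A Horn clause has at most one positive literal.
Clause 1: 1 positive lit(s) -> Horn
Clause 2: 2 positive lit(s) -> not Horn
Clause 3: 0 positive lit(s) -> Horn
Clause 4: 0 positive lit(s) -> Horn
Clause 5: 2 positive lit(s) -> not Horn
Clause 6: 1 positive lit(s) -> Horn
Clause 7: 1 positive lit(s) -> Horn
Total Horn clauses = 5.

5


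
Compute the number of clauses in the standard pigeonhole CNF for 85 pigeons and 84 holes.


The PHP encoding has two parts:
1) At-least-one-hole clauses: 85 (one per pigeon, each with 84 literals).
2) At-most-one-pigeon-per-hole clauses: 84 holes * C(85,2) = 84 * 3570 = 299880.
Total clauses = 85 + 299880 = 299965.

299965


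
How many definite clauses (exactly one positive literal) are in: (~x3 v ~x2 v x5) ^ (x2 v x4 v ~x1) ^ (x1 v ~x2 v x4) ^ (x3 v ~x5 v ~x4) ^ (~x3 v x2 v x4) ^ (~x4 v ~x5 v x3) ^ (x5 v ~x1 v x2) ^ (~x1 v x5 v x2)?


A definite clause has exactly one positive literal.
Clause 1: 1 positive -> definite
Clause 2: 2 positive -> not definite
Clause 3: 2 positive -> not definite
Clause 4: 1 positive -> definite
Clause 5: 2 positive -> not definite
Clause 6: 1 positive -> definite
Clause 7: 2 positive -> not definite
Clause 8: 2 positive -> not definite
Definite clause count = 3.

3


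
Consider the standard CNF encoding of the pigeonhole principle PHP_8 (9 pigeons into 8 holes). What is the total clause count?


The PHP encoding has two parts:
1) At-least-one-hole clauses: 9 (one per pigeon, each with 8 literals).
2) At-most-one-pigeon-per-hole clauses: 8 holes * C(9,2) = 8 * 36 = 288.
Total clauses = 9 + 288 = 297.

297


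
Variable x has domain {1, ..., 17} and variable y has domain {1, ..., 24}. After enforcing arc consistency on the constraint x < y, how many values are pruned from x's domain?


For the constraint x < y, x needs a supporting value in y's domain.
x can be at most 23 (one less than y's maximum).
Valid x values from domain: 17 out of 17.
Pruned = 17 - 17 = 0.

0


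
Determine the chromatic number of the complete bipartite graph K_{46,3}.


K_{46,3} is bipartite by definition: the two parts are independent sets, with every edge crossing between them.
Color all vertices in one part with color 1 and all vertices in the other part with color 2.
Since the graph has at least one edge, one color does not suffice.
Chromatic number = 2.

2


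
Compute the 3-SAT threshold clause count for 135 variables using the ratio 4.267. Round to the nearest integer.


The 3-SAT phase transition occurs at approximately 4.267 clauses per variable.
m = 4.267 * 135 = 576.045.
Rounded to nearest integer: 576.

576


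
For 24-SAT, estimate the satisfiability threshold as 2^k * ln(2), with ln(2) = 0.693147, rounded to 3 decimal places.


Using the asymptotic formula: threshold ~ 2^k * ln(2).
2^24 = 16777216.
16777216 * 0.693147 = 11629076.939.

11629076.939


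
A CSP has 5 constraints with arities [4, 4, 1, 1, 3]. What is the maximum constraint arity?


The arities are: 4, 4, 1, 1, 3.
Scan for the maximum value.
Maximum arity = 4.

4


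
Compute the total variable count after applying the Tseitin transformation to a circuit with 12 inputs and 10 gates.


The Tseitin transformation introduces one auxiliary variable per gate.
Total variables = inputs + gates = 12 + 10 = 22.

22


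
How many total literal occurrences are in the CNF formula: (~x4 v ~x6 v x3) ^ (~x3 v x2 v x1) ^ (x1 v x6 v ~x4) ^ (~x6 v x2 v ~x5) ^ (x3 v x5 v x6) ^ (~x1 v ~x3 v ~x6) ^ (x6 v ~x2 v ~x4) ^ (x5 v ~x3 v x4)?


Clause lengths: 3, 3, 3, 3, 3, 3, 3, 3.
Sum = 3 + 3 + 3 + 3 + 3 + 3 + 3 + 3 = 24.

24


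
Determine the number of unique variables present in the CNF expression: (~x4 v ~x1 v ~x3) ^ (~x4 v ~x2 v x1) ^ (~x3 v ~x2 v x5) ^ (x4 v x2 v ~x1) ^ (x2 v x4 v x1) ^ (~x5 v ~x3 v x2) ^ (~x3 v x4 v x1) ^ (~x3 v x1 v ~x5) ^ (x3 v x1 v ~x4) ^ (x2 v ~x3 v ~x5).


Identify each distinct variable in the formula.
Variables found: x1, x2, x3, x4, x5.
Total distinct variables = 5.

5


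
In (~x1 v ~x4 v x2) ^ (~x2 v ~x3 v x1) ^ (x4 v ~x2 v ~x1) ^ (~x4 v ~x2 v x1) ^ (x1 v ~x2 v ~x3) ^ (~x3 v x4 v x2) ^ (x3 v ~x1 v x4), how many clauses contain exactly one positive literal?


A definite clause has exactly one positive literal.
Clause 1: 1 positive -> definite
Clause 2: 1 positive -> definite
Clause 3: 1 positive -> definite
Clause 4: 1 positive -> definite
Clause 5: 1 positive -> definite
Clause 6: 2 positive -> not definite
Clause 7: 2 positive -> not definite
Definite clause count = 5.

5


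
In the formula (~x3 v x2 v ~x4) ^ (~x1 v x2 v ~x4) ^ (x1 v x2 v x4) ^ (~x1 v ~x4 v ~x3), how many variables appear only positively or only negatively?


A pure literal appears in only one polarity across all clauses.
Pure literals: x2 (positive only), x3 (negative only).
Count = 2.

2


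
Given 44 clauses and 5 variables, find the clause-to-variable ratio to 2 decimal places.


Clause-to-variable ratio = clauses / variables.
44 / 5 = 8.8.

8.8


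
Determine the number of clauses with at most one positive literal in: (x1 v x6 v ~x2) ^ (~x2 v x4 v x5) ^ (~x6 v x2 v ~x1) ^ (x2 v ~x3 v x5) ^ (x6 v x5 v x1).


A Horn clause has at most one positive literal.
Clause 1: 2 positive lit(s) -> not Horn
Clause 2: 2 positive lit(s) -> not Horn
Clause 3: 1 positive lit(s) -> Horn
Clause 4: 2 positive lit(s) -> not Horn
Clause 5: 3 positive lit(s) -> not Horn
Total Horn clauses = 1.

1


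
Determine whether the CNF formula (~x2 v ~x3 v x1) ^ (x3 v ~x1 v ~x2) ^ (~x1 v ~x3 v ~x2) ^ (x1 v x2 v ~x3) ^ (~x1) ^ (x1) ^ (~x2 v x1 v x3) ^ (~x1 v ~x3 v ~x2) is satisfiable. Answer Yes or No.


Check all 8 possible truth assignments.
Number of satisfying assignments found: 0.
The formula is unsatisfiable.

No


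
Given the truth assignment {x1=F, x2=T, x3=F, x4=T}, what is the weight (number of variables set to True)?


The weight is the number of variables assigned True.
True variables: x2, x4.
Weight = 2.

2


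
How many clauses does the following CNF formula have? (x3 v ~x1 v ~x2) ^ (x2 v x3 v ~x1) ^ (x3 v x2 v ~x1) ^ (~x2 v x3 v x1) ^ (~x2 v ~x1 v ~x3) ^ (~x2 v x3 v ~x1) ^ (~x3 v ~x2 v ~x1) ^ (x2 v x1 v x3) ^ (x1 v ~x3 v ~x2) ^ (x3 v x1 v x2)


Each group enclosed in parentheses joined by ^ is one clause.
Counting the conjuncts: 10 clauses.

10


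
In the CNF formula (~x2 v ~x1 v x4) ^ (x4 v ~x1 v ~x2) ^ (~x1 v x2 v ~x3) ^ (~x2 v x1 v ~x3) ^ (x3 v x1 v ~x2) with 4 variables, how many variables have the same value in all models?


Find all satisfying assignments: 8 model(s).
Check which variables have the same value in every model.
No variable is fixed across all models.
Backbone size = 0.

0


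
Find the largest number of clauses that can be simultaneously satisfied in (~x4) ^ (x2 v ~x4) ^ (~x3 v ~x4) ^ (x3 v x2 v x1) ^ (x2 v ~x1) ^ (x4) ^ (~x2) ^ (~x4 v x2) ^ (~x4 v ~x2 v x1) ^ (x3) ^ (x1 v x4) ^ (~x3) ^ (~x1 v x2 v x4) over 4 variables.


Enumerate all 16 truth assignments.
For each, count how many of the 13 clauses are satisfied.
The formula is not fully satisfiable, so the maximum is below 13.
Maximum simultaneously satisfiable clauses = 10.

10


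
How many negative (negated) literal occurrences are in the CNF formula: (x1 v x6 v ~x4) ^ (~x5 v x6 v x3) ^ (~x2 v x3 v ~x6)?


Scan each clause for negated literals.
Clause 1: 1 negative; Clause 2: 1 negative; Clause 3: 2 negative.
Total negative literal occurrences = 4.

4


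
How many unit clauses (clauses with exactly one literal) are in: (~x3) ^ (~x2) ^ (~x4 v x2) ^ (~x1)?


A unit clause contains exactly one literal.
Unit clauses found: (~x3), (~x2), (~x1).
Count = 3.

3


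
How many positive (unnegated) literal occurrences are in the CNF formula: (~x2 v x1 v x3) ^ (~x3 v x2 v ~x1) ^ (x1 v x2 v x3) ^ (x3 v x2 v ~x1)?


Scan each clause for unnegated literals.
Clause 1: 2 positive; Clause 2: 1 positive; Clause 3: 3 positive; Clause 4: 2 positive.
Total positive literal occurrences = 8.

8


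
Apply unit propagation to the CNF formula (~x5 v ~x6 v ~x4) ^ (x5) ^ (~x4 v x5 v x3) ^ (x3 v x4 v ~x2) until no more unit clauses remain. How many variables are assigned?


Unit propagation repeatedly assigns the literal in any unit clause, then simplifies.
Assignments in order: x5 = T.
No further unit clauses remain.
Total variables assigned = 1.

1


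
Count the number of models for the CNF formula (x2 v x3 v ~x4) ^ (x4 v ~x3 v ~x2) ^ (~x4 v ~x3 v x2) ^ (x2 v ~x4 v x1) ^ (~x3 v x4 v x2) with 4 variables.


Enumerate all 16 truth assignments over 4 variables.
Test each against every clause.
Satisfying assignments found: 8.

8


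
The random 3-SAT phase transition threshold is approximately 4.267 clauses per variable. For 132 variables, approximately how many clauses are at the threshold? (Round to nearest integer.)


The 3-SAT phase transition occurs at approximately 4.267 clauses per variable.
m = 4.267 * 132 = 563.244.
Rounded to nearest integer: 563.

563


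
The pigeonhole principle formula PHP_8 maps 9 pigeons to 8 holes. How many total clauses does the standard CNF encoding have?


The PHP encoding has two parts:
1) At-least-one-hole clauses: 9 (one per pigeon, each with 8 literals).
2) At-most-one-pigeon-per-hole clauses: 8 holes * C(9,2) = 8 * 36 = 288.
Total clauses = 9 + 288 = 297.

297


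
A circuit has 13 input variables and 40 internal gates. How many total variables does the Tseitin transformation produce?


The Tseitin transformation introduces one auxiliary variable per gate.
Total variables = inputs + gates = 13 + 40 = 53.

53


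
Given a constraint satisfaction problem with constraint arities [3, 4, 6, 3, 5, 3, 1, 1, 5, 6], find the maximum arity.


The arities are: 3, 4, 6, 3, 5, 3, 1, 1, 5, 6.
Scan for the maximum value.
Maximum arity = 6.

6


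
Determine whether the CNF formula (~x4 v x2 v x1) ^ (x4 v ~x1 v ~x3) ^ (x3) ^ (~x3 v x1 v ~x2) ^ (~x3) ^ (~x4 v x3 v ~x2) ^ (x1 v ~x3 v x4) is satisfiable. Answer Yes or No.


Check all 16 possible truth assignments.
Number of satisfying assignments found: 0.
The formula is unsatisfiable.

No


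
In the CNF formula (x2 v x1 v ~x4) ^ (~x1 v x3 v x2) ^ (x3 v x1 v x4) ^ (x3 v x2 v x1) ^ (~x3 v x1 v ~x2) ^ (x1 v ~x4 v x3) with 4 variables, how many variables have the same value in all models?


Find all satisfying assignments: 7 model(s).
Check which variables have the same value in every model.
No variable is fixed across all models.
Backbone size = 0.

0


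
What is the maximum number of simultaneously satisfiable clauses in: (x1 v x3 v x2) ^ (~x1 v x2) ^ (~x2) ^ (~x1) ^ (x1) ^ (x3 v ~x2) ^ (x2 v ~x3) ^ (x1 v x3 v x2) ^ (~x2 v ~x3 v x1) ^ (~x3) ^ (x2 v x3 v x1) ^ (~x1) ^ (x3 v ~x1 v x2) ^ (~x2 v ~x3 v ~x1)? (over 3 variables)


Enumerate all 8 truth assignments.
For each, count how many of the 14 clauses are satisfied.
The formula is not fully satisfiable, so the maximum is below 14.
Maximum simultaneously satisfiable clauses = 11.

11


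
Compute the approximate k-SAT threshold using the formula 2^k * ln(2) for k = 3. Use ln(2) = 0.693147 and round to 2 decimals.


Using the asymptotic formula: threshold ~ 2^k * ln(2).
2^3 = 8.
8 * 0.693147 = 5.55.

5.55


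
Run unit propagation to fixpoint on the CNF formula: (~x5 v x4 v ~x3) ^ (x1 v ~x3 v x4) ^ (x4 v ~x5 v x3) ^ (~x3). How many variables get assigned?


Unit propagation repeatedly assigns the literal in any unit clause, then simplifies.
Assignments in order: x3 = F.
No further unit clauses remain.
Total variables assigned = 1.

1


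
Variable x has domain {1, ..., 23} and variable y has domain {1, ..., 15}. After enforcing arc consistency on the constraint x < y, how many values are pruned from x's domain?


For the constraint x < y, x needs a supporting value in y's domain.
x can be at most 14 (one less than y's maximum).
Valid x values from domain: 14 out of 23.
Pruned = 23 - 14 = 9.

9


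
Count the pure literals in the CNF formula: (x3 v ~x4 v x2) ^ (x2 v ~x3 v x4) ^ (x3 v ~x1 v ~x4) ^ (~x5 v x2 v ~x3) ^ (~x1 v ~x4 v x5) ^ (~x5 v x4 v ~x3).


A pure literal appears in only one polarity across all clauses.
Pure literals: x1 (negative only), x2 (positive only).
Count = 2.

2


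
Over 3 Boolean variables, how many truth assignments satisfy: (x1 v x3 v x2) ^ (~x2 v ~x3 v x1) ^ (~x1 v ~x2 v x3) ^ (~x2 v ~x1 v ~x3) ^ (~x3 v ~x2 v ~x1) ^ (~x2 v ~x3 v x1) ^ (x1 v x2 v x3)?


Enumerate all 8 truth assignments over 3 variables.
Test each against every clause.
Satisfying assignments found: 4.

4


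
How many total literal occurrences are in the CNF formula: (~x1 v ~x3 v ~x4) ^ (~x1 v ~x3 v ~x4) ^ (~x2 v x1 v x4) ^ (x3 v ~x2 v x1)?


Clause lengths: 3, 3, 3, 3.
Sum = 3 + 3 + 3 + 3 = 12.

12


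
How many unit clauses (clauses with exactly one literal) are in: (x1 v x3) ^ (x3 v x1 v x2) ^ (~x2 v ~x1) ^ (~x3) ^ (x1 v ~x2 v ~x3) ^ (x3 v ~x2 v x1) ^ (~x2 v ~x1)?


A unit clause contains exactly one literal.
Unit clauses found: (~x3).
Count = 1.

1


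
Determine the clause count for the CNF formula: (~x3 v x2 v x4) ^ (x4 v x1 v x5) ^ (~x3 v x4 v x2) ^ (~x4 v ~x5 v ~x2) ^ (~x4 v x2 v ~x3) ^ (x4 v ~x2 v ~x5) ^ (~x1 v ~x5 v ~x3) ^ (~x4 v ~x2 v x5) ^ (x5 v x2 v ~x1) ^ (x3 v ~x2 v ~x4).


Each group enclosed in parentheses joined by ^ is one clause.
Counting the conjuncts: 10 clauses.

10


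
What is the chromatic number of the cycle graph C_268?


A cycle on an even number of vertices is bipartite: alternate two colors around the cycle.
Since 268 is even, two colors suffice, and at least two are needed because the graph has edges.
Chromatic number = 2.

2


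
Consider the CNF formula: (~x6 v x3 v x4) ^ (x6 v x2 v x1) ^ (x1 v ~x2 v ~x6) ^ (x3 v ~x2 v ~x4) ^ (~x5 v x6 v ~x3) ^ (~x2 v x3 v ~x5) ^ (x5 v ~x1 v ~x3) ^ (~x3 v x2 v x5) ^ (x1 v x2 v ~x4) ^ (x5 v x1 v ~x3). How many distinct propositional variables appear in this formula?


Identify each distinct variable in the formula.
Variables found: x1, x2, x3, x4, x5, x6.
Total distinct variables = 6.

6


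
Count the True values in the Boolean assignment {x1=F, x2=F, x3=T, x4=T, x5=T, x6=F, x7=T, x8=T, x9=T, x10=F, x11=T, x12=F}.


The weight is the number of variables assigned True.
True variables: x3, x4, x5, x7, x8, x9, x11.
Weight = 7.

7


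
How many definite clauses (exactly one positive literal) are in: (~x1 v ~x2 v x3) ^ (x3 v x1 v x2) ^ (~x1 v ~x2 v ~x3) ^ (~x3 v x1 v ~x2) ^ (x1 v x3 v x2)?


A definite clause has exactly one positive literal.
Clause 1: 1 positive -> definite
Clause 2: 3 positive -> not definite
Clause 3: 0 positive -> not definite
Clause 4: 1 positive -> definite
Clause 5: 3 positive -> not definite
Definite clause count = 2.

2


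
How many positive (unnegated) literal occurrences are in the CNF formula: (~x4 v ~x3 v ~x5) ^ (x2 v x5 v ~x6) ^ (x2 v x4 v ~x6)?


Scan each clause for unnegated literals.
Clause 1: 0 positive; Clause 2: 2 positive; Clause 3: 2 positive.
Total positive literal occurrences = 4.

4


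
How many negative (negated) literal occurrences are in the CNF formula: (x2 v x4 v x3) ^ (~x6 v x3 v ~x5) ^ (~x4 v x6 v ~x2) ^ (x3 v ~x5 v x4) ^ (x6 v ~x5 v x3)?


Scan each clause for negated literals.
Clause 1: 0 negative; Clause 2: 2 negative; Clause 3: 2 negative; Clause 4: 1 negative; Clause 5: 1 negative.
Total negative literal occurrences = 6.

6


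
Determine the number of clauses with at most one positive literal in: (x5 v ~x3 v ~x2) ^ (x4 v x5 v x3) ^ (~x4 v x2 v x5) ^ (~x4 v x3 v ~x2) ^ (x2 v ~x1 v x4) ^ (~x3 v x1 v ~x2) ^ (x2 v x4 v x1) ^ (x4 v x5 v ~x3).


A Horn clause has at most one positive literal.
Clause 1: 1 positive lit(s) -> Horn
Clause 2: 3 positive lit(s) -> not Horn
Clause 3: 2 positive lit(s) -> not Horn
Clause 4: 1 positive lit(s) -> Horn
Clause 5: 2 positive lit(s) -> not Horn
Clause 6: 1 positive lit(s) -> Horn
Clause 7: 3 positive lit(s) -> not Horn
Clause 8: 2 positive lit(s) -> not Horn
Total Horn clauses = 3.

3


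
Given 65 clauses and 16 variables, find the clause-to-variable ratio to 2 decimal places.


Clause-to-variable ratio = clauses / variables.
65 / 16 = 4.06.

4.06


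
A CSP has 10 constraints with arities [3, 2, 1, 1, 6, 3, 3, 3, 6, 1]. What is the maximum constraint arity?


The arities are: 3, 2, 1, 1, 6, 3, 3, 3, 6, 1.
Scan for the maximum value.
Maximum arity = 6.

6


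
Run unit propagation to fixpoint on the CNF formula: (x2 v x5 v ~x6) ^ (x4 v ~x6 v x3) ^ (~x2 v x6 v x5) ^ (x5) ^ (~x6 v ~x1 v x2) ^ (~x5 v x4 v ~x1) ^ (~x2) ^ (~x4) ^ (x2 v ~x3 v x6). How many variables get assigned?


Unit propagation repeatedly assigns the literal in any unit clause, then simplifies.
Assignments in order: x5 = T, x2 = F, x4 = F, x1 = F.
No further unit clauses remain.
Total variables assigned = 4.

4


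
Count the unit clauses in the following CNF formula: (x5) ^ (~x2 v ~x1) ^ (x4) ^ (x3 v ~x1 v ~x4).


A unit clause contains exactly one literal.
Unit clauses found: (x5), (x4).
Count = 2.

2


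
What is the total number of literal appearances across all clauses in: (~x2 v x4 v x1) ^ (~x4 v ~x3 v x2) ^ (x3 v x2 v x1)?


Clause lengths: 3, 3, 3.
Sum = 3 + 3 + 3 = 9.

9


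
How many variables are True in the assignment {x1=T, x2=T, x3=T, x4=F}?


The weight is the number of variables assigned True.
True variables: x1, x2, x3.
Weight = 3.

3


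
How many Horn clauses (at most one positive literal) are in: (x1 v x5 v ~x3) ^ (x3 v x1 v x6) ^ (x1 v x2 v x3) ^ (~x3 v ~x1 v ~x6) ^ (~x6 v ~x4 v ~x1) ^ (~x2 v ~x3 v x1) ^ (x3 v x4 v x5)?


A Horn clause has at most one positive literal.
Clause 1: 2 positive lit(s) -> not Horn
Clause 2: 3 positive lit(s) -> not Horn
Clause 3: 3 positive lit(s) -> not Horn
Clause 4: 0 positive lit(s) -> Horn
Clause 5: 0 positive lit(s) -> Horn
Clause 6: 1 positive lit(s) -> Horn
Clause 7: 3 positive lit(s) -> not Horn
Total Horn clauses = 3.

3


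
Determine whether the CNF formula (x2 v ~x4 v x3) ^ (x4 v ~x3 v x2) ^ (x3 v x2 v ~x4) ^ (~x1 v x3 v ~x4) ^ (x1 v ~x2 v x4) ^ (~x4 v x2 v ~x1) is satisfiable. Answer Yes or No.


Check all 16 possible truth assignments.
Number of satisfying assignments found: 8.
The formula is satisfiable.

Yes


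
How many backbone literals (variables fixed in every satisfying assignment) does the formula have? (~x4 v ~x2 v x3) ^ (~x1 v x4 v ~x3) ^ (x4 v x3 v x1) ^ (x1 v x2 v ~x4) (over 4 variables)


Find all satisfying assignments: 8 model(s).
Check which variables have the same value in every model.
No variable is fixed across all models.
Backbone size = 0.

0


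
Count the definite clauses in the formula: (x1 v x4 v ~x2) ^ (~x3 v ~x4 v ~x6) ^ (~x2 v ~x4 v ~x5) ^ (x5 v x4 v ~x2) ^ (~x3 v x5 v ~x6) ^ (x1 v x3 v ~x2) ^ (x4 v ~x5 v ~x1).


A definite clause has exactly one positive literal.
Clause 1: 2 positive -> not definite
Clause 2: 0 positive -> not definite
Clause 3: 0 positive -> not definite
Clause 4: 2 positive -> not definite
Clause 5: 1 positive -> definite
Clause 6: 2 positive -> not definite
Clause 7: 1 positive -> definite
Definite clause count = 2.

2


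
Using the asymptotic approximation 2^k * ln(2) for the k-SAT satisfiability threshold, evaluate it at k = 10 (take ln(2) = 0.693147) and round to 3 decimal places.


Using the asymptotic formula: threshold ~ 2^k * ln(2).
2^10 = 1024.
1024 * 0.693147 = 709.783.

709.783


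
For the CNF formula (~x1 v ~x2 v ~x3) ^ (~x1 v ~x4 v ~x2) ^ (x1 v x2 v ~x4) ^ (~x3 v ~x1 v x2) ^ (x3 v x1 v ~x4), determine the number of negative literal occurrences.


Scan each clause for negated literals.
Clause 1: 3 negative; Clause 2: 3 negative; Clause 3: 1 negative; Clause 4: 2 negative; Clause 5: 1 negative.
Total negative literal occurrences = 10.

10


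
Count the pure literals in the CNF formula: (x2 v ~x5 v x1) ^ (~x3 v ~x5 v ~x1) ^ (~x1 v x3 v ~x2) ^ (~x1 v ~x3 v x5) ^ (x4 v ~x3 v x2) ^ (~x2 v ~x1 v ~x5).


A pure literal appears in only one polarity across all clauses.
Pure literals: x4 (positive only).
Count = 1.

1


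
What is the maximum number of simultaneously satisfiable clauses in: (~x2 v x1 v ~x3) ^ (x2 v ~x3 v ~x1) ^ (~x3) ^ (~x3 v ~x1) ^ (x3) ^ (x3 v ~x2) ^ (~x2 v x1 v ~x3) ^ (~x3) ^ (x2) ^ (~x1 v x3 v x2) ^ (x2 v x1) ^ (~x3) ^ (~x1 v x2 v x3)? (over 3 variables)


Enumerate all 8 truth assignments.
For each, count how many of the 13 clauses are satisfied.
The formula is not fully satisfiable, so the maximum is below 13.
Maximum simultaneously satisfiable clauses = 11.

11


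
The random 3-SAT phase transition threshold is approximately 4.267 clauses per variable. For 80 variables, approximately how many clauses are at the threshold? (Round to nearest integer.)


The 3-SAT phase transition occurs at approximately 4.267 clauses per variable.
m = 4.267 * 80 = 341.36.
Rounded to nearest integer: 341.

341


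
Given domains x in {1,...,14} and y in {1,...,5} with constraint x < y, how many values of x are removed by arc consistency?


For the constraint x < y, x needs a supporting value in y's domain.
x can be at most 4 (one less than y's maximum).
Valid x values from domain: 4 out of 14.
Pruned = 14 - 4 = 10.

10


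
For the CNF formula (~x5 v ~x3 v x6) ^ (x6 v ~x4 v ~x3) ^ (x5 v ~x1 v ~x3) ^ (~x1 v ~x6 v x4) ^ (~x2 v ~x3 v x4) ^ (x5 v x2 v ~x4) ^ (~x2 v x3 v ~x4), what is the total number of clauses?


Each group enclosed in parentheses joined by ^ is one clause.
Counting the conjuncts: 7 clauses.

7


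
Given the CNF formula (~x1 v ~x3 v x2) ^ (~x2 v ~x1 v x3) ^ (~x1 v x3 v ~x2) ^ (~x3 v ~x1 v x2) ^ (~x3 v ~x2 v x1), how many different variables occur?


Identify each distinct variable in the formula.
Variables found: x1, x2, x3.
Total distinct variables = 3.

3


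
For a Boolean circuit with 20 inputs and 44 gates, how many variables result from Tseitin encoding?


The Tseitin transformation introduces one auxiliary variable per gate.
Total variables = inputs + gates = 20 + 44 = 64.

64


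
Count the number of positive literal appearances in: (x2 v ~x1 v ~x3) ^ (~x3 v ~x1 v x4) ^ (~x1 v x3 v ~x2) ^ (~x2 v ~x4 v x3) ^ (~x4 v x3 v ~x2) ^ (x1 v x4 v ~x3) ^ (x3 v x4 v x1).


Scan each clause for unnegated literals.
Clause 1: 1 positive; Clause 2: 1 positive; Clause 3: 1 positive; Clause 4: 1 positive; Clause 5: 1 positive; Clause 6: 2 positive; Clause 7: 3 positive.
Total positive literal occurrences = 10.

10


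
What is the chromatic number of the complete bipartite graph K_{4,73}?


K_{4,73} is bipartite by definition: the two parts are independent sets, with every edge crossing between them.
Color all vertices in one part with color 1 and all vertices in the other part with color 2.
Since the graph has at least one edge, one color does not suffice.
Chromatic number = 2.

2


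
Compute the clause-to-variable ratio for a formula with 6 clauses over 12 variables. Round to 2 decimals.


Clause-to-variable ratio = clauses / variables.
6 / 12 = 0.5.

0.5


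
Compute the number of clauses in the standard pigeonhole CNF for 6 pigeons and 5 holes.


The PHP encoding has two parts:
1) At-least-one-hole clauses: 6 (one per pigeon, each with 5 literals).
2) At-most-one-pigeon-per-hole clauses: 5 holes * C(6,2) = 5 * 15 = 75.
Total clauses = 6 + 75 = 81.

81


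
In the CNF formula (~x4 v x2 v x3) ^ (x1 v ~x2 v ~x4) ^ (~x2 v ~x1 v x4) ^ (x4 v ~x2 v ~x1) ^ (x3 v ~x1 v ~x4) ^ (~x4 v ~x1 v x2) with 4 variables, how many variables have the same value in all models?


Find all satisfying assignments: 8 model(s).
Check which variables have the same value in every model.
No variable is fixed across all models.
Backbone size = 0.

0
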